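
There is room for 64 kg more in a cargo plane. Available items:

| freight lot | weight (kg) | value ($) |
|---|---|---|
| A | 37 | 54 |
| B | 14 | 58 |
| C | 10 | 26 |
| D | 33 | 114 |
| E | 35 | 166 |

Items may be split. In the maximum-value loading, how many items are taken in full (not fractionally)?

Sort by value per unit weight and fill in that order.
Ratios (sorted): E 4.74, B 4.14, D 3.45, C 2.60, A 1.46
take E (35 @ 166); take B (14 @ 58); take 15/33 of D → 51.82. Capacity used 64/64.
2 item(s) taken whole; one partial (take 15/33 of D).

2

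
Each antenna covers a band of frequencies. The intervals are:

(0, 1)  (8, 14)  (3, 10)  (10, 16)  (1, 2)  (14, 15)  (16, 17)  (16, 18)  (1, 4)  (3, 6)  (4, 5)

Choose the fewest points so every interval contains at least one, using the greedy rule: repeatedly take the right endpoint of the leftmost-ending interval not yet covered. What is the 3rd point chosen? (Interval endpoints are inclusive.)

14

Sort by right endpoint; whenever an interval is uncovered, place a point at its right end.
By right end: [0,1]  [1,2]  [1,4]  [4,5]  [3,6]  [3,10]  [8,14]  [14,15]  [10,16]  [16,17]  [16,18]
[0,1] uncovered → point at 1; [4,5] uncovered → point at 5; [8,14] uncovered → point at 14; [16,17] uncovered → point at 17.
Points: 1, 5, 14, 17 (4 total).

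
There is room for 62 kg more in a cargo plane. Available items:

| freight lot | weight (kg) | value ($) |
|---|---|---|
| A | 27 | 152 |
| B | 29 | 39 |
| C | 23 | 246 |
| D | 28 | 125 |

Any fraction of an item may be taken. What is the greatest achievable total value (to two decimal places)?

Order: C (246/23=10.70) > A (152/27=5.63) > D (125/28=4.46) > B (39/29=1.34)
Fill: take C (23 @ 246) → take A (27 @ 152) → take 12/28 of D → 53.57; 62/62 used.
Total value = 451.57

451.57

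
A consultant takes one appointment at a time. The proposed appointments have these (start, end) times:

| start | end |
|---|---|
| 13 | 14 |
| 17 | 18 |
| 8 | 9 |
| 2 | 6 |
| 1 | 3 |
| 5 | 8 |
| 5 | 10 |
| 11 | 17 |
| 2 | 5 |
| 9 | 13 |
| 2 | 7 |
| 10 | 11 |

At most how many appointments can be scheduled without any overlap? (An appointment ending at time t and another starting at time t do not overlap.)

6

Greedy by earliest finish: after sorting by end time, pick each interval compatible with the last pick.
Sorted by end: (1,3)  (2,5)  (2,6)  (2,7)  (5,8)  (8,9)  (5,10)  (10,11)  (9,13)  (13,14)  (11,17)  (17,18)
take (1,3); skip (2,7); take (5,8); take (8,9); take (10,11); take (13,14); skip (11,17); take (17,18).
Selected 6 appointments.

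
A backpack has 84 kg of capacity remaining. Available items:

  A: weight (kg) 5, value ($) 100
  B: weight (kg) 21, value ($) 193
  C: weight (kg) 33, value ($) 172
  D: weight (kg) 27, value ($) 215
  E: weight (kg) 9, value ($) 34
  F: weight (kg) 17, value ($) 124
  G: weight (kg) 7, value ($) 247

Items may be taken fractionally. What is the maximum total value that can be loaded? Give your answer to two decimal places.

915.48

Sort by value per unit weight and fill in that order.
Ratios (sorted): G 35.29, A 20.00, B 9.19, D 7.96, F 7.29, C 5.21, E 3.78
take G (7 @ 247); take A (5 @ 100); take B (21 @ 193); take D (27 @ 215); take F (17 @ 124); take 7/33 of C → 36.48. Capacity used 84/84.
Total value = 915.48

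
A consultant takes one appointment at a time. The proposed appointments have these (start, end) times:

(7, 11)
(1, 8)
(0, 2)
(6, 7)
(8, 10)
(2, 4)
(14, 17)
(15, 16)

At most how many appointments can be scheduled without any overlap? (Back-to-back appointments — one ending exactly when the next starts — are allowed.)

Order by finish time; keep every interval that doesn't clash with the previous kept one.
By end time: (0,2), (2,4), (6,7), (1,8), (8,10), (7,11), (15,16), (14,17).
Pick (0,2); next start ≥ 2 → (2,4); next start ≥ 4 → (6,7); next start ≥ 7 → (8,10); next start ≥ 10 → (15,16).
Selected 5 appointments.

5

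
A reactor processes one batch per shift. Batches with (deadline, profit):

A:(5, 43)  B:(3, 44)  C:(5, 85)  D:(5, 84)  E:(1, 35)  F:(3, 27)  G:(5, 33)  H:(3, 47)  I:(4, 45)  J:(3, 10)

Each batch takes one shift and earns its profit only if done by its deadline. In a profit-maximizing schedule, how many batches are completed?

5

Profit order: C=85 D=84 H=47 I=45 B=44 A=43 E=35 G=33 F=27 J=10
Assign: C→slot 5, D→slot 4, H→slot 3, I→slot 2, B→slot 1, A skipped, E skipped, G skipped, F skipped, J skipped.
Slots: [1:B] [2:I] [3:H] [4:D] [5:C]
5 of 10 scheduled.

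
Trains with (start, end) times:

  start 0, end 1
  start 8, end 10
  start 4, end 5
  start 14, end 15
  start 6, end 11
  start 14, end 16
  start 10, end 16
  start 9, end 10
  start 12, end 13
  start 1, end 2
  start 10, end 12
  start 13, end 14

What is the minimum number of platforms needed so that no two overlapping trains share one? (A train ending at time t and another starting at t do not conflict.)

Count concurrent intervals with a sweep; the peak is the room count.
starts: [0, 1, 4, 6, 8, 9, 10, 10, 12, 13, 14, 14]
ends:   [1, 2, 5, 10, 10, 11, 12, 13, 14, 15, 16, 16]
s0→1 e1→0 s1→1 e2→0 s4→1 e5→0 s6→1 s8→2 s9→3  — peak 3.

3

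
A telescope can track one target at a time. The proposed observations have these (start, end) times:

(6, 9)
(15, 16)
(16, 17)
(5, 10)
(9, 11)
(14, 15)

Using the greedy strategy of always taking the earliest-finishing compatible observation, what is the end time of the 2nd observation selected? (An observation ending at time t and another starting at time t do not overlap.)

Sorted by end: (6,9)  (5,10)  (9,11)  (14,15)  (15,16)  (16,17)
take (6,9); take (9,11); take (14,15); take (15,16); take (16,17).
Selected: (6,9) (9,11) (14,15) (15,16) (16,17)

11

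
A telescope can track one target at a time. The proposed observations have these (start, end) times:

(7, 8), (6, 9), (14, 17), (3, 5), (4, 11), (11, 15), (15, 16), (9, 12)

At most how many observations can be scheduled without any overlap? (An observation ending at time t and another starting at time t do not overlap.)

By end time: (3,5), (7,8), (6,9), (4,11), (9,12), (11,15), (15,16), (14,17).
Pick (3,5); next start ≥ 5 → (7,8); next start ≥ 8 → (9,12); next start ≥ 12 → (15,16).
Selected 4 observations.

4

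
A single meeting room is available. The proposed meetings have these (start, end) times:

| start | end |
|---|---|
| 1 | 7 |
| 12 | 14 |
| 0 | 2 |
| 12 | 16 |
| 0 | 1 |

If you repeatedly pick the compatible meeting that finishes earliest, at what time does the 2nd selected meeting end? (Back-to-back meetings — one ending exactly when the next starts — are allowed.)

Order by finish time; keep every interval that doesn't clash with the previous kept one.
By end time: (0,1), (0,2), (1,7), (12,14), (12,16).
Pick (0,1); next start ≥ 1 → (1,7); next start ≥ 7 → (12,14).
Selected: (0,1) (1,7) (12,14)

7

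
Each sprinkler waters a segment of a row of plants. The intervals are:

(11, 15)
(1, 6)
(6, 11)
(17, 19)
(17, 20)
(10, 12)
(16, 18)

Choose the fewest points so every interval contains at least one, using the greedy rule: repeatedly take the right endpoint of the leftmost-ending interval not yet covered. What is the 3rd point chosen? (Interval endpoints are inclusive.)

By right end: [1,6]  [6,11]  [10,12]  [11,15]  [16,18]  [17,19]  [17,20]
[1,6] uncovered → point at 6; [10,12] uncovered → point at 12; [16,18] uncovered → point at 18.
Points: 6, 12, 18 (3 total).

18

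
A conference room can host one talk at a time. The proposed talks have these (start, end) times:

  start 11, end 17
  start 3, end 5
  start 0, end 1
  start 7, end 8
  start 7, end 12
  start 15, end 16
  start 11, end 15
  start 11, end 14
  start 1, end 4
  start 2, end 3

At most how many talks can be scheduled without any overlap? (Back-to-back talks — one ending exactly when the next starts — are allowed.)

6

Sorted by end: (0,1)  (2,3)  (1,4)  (3,5)  (7,8)  (7,12)  (11,14)  (11,15)  (15,16)  (11,17)
take (0,1); take (2,3); take (3,5); take (7,8); skip (7,12); take (11,14); take (15,16).
Selected 6 talks.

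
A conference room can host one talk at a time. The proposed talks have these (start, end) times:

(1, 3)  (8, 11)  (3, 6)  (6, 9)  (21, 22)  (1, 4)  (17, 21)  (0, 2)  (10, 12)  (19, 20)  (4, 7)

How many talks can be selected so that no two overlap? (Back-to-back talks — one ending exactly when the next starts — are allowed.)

Sorted by end: (0,2)  (1,3)  (1,4)  (3,6)  (4,7)  (6,9)  (8,11)  (10,12)  (19,20)  (17,21)  (21,22)
take (0,2); skip (1,3); take (3,6); take (6,9); take (10,12); take (19,20); skip (17,21); take (21,22).
Selected 6 talks.

6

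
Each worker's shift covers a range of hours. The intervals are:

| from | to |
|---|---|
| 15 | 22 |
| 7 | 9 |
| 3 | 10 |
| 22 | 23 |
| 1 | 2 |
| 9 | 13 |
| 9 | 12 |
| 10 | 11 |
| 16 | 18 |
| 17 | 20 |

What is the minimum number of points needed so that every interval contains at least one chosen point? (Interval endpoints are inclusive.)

5

Process intervals by earliest right end; each time one isn't hit yet, stab at its right endpoint.
By right end: [1,2]  [7,9]  [3,10]  [10,11]  [9,12]  [9,13]  [16,18]  [17,20]  [15,22]  [22,23]
[1,2] uncovered → point at 2; [7,9] uncovered → point at 9; [10,11] uncovered → point at 11; [16,18] uncovered → point at 18; [22,23] uncovered → point at 23.
Points: 2, 9, 11, 18, 23 (5 total).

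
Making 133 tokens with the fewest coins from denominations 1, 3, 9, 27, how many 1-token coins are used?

133 − 4×27→25 − 2×9→7 − 2×3→1 − 1×1→0
Count of 1: 1

1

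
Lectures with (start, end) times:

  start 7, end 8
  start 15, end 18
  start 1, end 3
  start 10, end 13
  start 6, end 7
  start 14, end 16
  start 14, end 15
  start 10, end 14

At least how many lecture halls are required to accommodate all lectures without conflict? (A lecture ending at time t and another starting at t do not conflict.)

starts: [1, 6, 7, 10, 10, 14, 14, 15]
ends:   [3, 7, 8, 13, 14, 15, 16, 18]
s1→1 e3→0 s6→1 e7→0 s7→1 e8→0 s10→1 s10→2  — peak 2.

2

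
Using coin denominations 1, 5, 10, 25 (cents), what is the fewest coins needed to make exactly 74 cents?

8

74 = 2×25 + 2×10 + 4×1
Total coins = 2 + 2 + 4 = 8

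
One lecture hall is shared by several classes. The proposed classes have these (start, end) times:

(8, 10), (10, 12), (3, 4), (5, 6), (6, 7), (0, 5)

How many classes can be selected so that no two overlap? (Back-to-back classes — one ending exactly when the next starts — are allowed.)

Order by finish time; keep every interval that doesn't clash with the previous kept one.
By end time: (3,4), (0,5), (5,6), (6,7), (8,10), (10,12).
Pick (3,4); next start ≥ 4 → (5,6); next start ≥ 6 → (6,7); next start ≥ 7 → (8,10); next start ≥ 10 → (10,12).
Selected 5 classes.

5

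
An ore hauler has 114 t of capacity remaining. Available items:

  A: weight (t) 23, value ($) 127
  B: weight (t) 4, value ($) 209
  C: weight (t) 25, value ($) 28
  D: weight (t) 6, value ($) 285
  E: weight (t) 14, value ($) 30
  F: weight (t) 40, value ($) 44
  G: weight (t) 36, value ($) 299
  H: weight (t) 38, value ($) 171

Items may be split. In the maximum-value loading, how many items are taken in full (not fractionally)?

Greedy by value/weight ratio, highest first.
Order: B (209/4=52.25) > D (285/6=47.50) > G (299/36=8.31) > A (127/23=5.52) > H (171/38=4.50) > E (30/14=2.14) > C (28/25=1.12) > F (44/40=1.10)
Fill: take B (4 @ 209) → take D (6 @ 285) → take G (36 @ 299) → take A (23 @ 127) → take H (38 @ 171) → take 7/14 of E → 15.00; 114/114 used.
5 item(s) taken whole; one partial (take 7/14 of E).

5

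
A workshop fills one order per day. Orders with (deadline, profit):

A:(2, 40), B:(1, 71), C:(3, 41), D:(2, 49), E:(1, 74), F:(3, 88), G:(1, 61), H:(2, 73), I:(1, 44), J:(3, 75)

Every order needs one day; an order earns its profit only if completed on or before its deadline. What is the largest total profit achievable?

237

Profit order: F=88 J=75 E=74 H=73 B=71 G=61 D=49 I=44 C=41 A=40
Assign: F→slot 3, J→slot 2, E→slot 1, H skipped, B skipped, G skipped, D skipped, I skipped, C skipped, A skipped.
Slots: [1:E] [2:J] [3:F]
Profit = 74 + 75 + 88 = 237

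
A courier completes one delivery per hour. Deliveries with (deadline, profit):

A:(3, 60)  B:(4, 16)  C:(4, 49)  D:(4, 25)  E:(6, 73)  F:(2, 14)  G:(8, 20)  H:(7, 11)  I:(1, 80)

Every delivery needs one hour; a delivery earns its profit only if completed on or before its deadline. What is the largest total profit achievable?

318

Profit order: I=80 E=73 A=60 C=49 D=25 G=20 B=16 F=14 H=11
Assign: I→slot 1, E→slot 6, A→slot 3, C→slot 4, D→slot 2, G→slot 8, B skipped, F skipped, H→slot 7.
Slots: [1:I] [2:D] [3:A] [4:C] [6:E] [7:H] [8:G]
Profit = 80 + 25 + 60 + 49 + 73 + 11 + 20 = 318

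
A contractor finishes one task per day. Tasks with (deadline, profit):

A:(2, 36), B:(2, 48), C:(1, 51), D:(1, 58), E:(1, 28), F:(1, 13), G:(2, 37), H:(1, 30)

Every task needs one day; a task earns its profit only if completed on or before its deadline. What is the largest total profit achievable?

106

Take jobs in profit order; each goes to the latest open slot no later than its deadline.
By profit: D(d1,58), C(d1,51), B(d2,48), G(d2,37), A(d2,36), H(d1,30), E(d1,28), F(d1,13)
D→slot 1; C skipped; B→slot 2; G skipped; A skipped; H skipped; E skipped; F skipped.
Profit = 58 + 48 = 106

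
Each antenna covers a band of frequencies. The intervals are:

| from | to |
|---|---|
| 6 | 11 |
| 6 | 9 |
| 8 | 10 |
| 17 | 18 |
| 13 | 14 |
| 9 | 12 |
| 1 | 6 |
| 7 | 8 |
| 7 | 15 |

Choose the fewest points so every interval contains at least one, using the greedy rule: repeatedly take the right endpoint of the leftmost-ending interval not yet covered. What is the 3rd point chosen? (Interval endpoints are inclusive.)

Sort by right endpoint; whenever an interval is uncovered, place a point at its right end.
By right end: [1,6]  [7,8]  [6,9]  [8,10]  [6,11]  [9,12]  [13,14]  [7,15]  [17,18]
[1,6] uncovered → point at 6; [7,8] uncovered → point at 8; [9,12] uncovered → point at 12; [13,14] uncovered → point at 14; [17,18] uncovered → point at 18.
Points: 6, 8, 12, 14, 18 (5 total).

12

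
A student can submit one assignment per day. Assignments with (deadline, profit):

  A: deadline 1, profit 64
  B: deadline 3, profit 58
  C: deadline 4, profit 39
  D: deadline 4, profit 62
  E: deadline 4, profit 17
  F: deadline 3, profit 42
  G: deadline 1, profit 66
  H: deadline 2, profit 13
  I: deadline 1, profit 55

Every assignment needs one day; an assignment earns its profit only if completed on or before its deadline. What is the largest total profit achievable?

Sort by profit descending; place each in the latest free slot ≤ its deadline.
Profit order: G=66 A=64 D=62 B=58 I=55 F=42 C=39 E=17 H=13
Assign: G→slot 1, A skipped, D→slot 4, B→slot 3, I skipped, F→slot 2, C skipped, E skipped, H skipped.
Slots: [1:G] [2:F] [3:B] [4:D]
Profit = 66 + 42 + 58 + 62 = 228

228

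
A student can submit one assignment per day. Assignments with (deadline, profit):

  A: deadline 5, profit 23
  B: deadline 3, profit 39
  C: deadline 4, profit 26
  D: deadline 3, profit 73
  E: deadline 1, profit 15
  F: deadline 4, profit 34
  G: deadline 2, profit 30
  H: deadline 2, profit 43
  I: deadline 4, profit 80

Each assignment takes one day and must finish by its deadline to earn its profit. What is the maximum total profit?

258

Sort by profit descending; place each in the latest free slot ≤ its deadline.
By profit: I(d4,80), D(d3,73), H(d2,43), B(d3,39), F(d4,34), G(d2,30), C(d4,26), A(d5,23), E(d1,15)
I→slot 4; D→slot 3; H→slot 2; B→slot 1; F skipped; G skipped; C skipped; A→slot 5; E skipped.
Profit = 39 + 43 + 73 + 80 + 23 = 258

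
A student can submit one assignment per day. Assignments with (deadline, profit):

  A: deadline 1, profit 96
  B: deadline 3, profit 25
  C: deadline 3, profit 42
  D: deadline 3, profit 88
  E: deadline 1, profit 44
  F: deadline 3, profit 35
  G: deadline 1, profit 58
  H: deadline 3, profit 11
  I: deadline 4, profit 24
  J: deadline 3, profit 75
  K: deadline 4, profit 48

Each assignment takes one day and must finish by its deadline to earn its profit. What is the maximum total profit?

307

By profit: A(d1,96), D(d3,88), J(d3,75), G(d1,58), K(d4,48), E(d1,44), C(d3,42), F(d3,35), B(d3,25), I(d4,24), H(d3,11)
A→slot 1; D→slot 3; J→slot 2; G skipped; K→slot 4; E skipped; C skipped; F skipped; B skipped; I skipped; H skipped.
Profit = 96 + 75 + 88 + 48 = 307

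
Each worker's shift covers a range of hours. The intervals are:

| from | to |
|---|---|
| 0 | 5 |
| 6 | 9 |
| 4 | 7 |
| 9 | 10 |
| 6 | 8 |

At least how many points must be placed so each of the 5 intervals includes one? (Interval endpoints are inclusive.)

Process intervals by earliest right end; each time one isn't hit yet, stab at its right endpoint.
By right end: [0,5]  [4,7]  [6,8]  [6,9]  [9,10]
[0,5] uncovered → point at 5; [6,8] uncovered → point at 8; [9,10] uncovered → point at 10.
Points: 5, 8, 10 (3 total).

3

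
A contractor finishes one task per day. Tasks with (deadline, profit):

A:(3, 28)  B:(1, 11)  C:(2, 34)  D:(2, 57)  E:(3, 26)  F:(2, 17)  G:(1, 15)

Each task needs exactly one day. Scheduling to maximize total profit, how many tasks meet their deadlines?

Sort by profit descending; place each in the latest free slot ≤ its deadline.
Profit order: D=57 C=34 A=28 E=26 F=17 G=15 B=11
Assign: D→slot 2, C→slot 1, A→slot 3, E skipped, F skipped, G skipped, B skipped.
Slots: [1:C] [2:D] [3:A]
3 of 7 scheduled.

3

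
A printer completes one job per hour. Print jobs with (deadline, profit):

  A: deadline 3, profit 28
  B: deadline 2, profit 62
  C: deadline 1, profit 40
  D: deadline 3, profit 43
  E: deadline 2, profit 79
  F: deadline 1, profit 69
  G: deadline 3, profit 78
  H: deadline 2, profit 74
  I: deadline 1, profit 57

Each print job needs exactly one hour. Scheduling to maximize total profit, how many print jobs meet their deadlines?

3

Take jobs in profit order; each goes to the latest open slot no later than its deadline.
Profit order: E=79 G=78 H=74 F=69 B=62 I=57 D=43 C=40 A=28
Assign: E→slot 2, G→slot 3, H→slot 1, F skipped, B skipped, I skipped, D skipped, C skipped, A skipped.
Slots: [1:H] [2:E] [3:G]
3 of 9 scheduled.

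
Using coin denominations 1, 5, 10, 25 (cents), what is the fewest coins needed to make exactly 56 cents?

4

Use the largest denomination that fits, subtract, and repeat.
56 − 2×25→6 − 1×5→1 − 1×1→0
Total coins = 2 + 1 + 1 = 4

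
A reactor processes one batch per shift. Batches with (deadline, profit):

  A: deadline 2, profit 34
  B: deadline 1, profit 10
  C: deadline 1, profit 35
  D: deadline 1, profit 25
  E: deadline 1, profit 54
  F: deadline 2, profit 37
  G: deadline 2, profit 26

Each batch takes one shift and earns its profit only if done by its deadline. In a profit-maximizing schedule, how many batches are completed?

Take jobs in profit order; each goes to the latest open slot no later than its deadline.
By profit: E(d1,54), F(d2,37), C(d1,35), A(d2,34), G(d2,26), D(d1,25), B(d1,10)
E→slot 1; F→slot 2; C skipped; A skipped; G skipped; D skipped; B skipped.
2 of 7 scheduled.

2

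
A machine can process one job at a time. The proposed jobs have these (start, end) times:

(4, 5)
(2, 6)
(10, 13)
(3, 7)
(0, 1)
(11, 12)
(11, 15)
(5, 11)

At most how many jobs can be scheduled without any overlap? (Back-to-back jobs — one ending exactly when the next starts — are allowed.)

Sorted by end: (0,1)  (4,5)  (2,6)  (3,7)  (5,11)  (11,12)  (10,13)  (11,15)
take (0,1); take (4,5); skip (3,7); take (5,11); take (11,12); skip (10,13).
Selected 4 jobs.

4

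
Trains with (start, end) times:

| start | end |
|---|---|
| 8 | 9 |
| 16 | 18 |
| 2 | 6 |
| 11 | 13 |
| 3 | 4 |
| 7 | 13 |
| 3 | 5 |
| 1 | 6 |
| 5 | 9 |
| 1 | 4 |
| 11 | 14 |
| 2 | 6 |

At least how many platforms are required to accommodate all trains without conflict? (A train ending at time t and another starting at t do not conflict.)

Count concurrent intervals with a sweep; the peak is the room count.
starts: [1, 1, 2, 2, 3, 3, 5, 7, 8, 11, 11, 16]
ends:   [4, 4, 5, 6, 6, 6, 9, 9, 13, 13, 14, 18]
s1→1 s1→2 s2→3 s2→4 s3→5 s3→6  — peak 6.

6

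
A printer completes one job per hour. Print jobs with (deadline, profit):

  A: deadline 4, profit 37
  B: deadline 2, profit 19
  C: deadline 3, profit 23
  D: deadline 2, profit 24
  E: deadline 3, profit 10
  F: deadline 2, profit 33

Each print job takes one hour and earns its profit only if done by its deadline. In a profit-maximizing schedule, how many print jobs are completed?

4

By profit: A(d4,37), F(d2,33), D(d2,24), C(d3,23), B(d2,19), E(d3,10)
A→slot 4; F→slot 2; D→slot 1; C→slot 3; B skipped; E skipped.
4 of 6 scheduled.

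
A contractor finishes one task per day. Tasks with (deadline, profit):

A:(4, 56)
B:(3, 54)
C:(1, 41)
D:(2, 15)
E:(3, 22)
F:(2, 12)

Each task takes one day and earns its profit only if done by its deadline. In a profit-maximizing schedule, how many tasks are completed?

By profit: A(d4,56), B(d3,54), C(d1,41), E(d3,22), D(d2,15), F(d2,12)
A→slot 4; B→slot 3; C→slot 1; E→slot 2; D skipped; F skipped.
4 of 6 scheduled.

4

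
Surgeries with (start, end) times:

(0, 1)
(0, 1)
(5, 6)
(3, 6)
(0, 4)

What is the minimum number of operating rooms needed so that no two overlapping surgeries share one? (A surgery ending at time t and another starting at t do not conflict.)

The answer is the maximum number of intervals overlapping at any instant.
starts: [0, 0, 0, 3, 5]
ends:   [1, 1, 4, 6, 6]
s0→1 s0→2 s0→3  — peak 3.

3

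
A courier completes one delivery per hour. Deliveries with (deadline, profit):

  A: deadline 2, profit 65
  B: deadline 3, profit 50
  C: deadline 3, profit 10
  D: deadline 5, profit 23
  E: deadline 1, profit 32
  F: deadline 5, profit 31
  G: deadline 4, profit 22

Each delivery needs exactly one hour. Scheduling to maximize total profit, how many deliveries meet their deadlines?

By profit: A(d2,65), B(d3,50), E(d1,32), F(d5,31), D(d5,23), G(d4,22), C(d3,10)
A→slot 2; B→slot 3; E→slot 1; F→slot 5; D→slot 4; G skipped; C skipped.
5 of 7 scheduled.

5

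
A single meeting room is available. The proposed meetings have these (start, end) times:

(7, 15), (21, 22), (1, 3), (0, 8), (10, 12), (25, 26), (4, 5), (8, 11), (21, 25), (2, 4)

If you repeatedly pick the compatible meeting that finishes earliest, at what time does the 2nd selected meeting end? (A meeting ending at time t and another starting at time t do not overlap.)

Greedy by earliest finish: after sorting by end time, pick each interval compatible with the last pick.
By end time: (1,3), (2,4), (4,5), (0,8), (8,11), (10,12), (7,15), (21,22), (21,25), (25,26).
Pick (1,3); next start ≥ 3 → (4,5); next start ≥ 5 → (8,11); next start ≥ 11 → (21,22); next start ≥ 22 → (25,26).
Selected: (1,3) (4,5) (8,11) (21,22) (25,26)

5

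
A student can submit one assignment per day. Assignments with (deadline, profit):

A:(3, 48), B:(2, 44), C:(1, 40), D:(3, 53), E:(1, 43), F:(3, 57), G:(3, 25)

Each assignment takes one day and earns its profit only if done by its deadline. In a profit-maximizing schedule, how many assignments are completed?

3

Take jobs in profit order; each goes to the latest open slot no later than its deadline.
By profit: F(d3,57), D(d3,53), A(d3,48), B(d2,44), E(d1,43), C(d1,40), G(d3,25)
F→slot 3; D→slot 2; A→slot 1; B skipped; E skipped; C skipped; G skipped.
3 of 7 scheduled.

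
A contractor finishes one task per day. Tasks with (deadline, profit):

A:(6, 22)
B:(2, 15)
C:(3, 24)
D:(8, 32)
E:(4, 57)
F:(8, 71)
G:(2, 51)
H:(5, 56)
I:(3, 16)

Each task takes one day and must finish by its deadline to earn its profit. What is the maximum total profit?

Take jobs in profit order; each goes to the latest open slot no later than its deadline.
Profit order: F=71 E=57 H=56 G=51 D=32 C=24 A=22 I=16 B=15
Assign: F→slot 8, E→slot 4, H→slot 5, G→slot 2, D→slot 7, C→slot 3, A→slot 6, I→slot 1, B skipped.
Slots: [1:I] [2:G] [3:C] [4:E] [5:H] [6:A] [7:D] [8:F]
Profit = 16 + 51 + 24 + 57 + 56 + 22 + 32 + 71 = 329

329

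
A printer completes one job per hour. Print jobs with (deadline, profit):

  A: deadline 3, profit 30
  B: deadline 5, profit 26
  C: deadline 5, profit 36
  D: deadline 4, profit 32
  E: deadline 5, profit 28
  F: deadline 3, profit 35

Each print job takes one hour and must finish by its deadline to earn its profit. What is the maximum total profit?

161

Take jobs in profit order; each goes to the latest open slot no later than its deadline.
Profit order: C=36 F=35 D=32 A=30 E=28 B=26
Assign: C→slot 5, F→slot 3, D→slot 4, A→slot 2, E→slot 1, B skipped.
Slots: [1:E] [2:A] [3:F] [4:D] [5:C]
Profit = 28 + 30 + 35 + 32 + 36 = 161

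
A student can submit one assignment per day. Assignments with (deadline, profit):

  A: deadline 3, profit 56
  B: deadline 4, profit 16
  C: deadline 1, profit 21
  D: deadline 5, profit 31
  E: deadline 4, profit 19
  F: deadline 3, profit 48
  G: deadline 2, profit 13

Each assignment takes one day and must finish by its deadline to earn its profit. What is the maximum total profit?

175

Take jobs in profit order; each goes to the latest open slot no later than its deadline.
By profit: A(d3,56), F(d3,48), D(d5,31), C(d1,21), E(d4,19), B(d4,16), G(d2,13)
A→slot 3; F→slot 2; D→slot 5; C→slot 1; E→slot 4; B skipped; G skipped.
Profit = 21 + 48 + 56 + 19 + 31 = 175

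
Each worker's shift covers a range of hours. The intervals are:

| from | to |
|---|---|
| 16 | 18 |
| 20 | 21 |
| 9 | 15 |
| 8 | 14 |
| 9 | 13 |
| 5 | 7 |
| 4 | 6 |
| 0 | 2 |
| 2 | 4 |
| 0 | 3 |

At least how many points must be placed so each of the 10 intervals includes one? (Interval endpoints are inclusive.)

Process intervals by earliest right end; each time one isn't hit yet, stab at its right endpoint.
By right end: [0,2]  [0,3]  [2,4]  [4,6]  [5,7]  [9,13]  [8,14]  [9,15]  [16,18]  [20,21]
[0,2] uncovered → point at 2; [4,6] uncovered → point at 6; [9,13] uncovered → point at 13; [16,18] uncovered → point at 18; [20,21] uncovered → point at 21.
Points: 2, 6, 13, 18, 21 (5 total).

5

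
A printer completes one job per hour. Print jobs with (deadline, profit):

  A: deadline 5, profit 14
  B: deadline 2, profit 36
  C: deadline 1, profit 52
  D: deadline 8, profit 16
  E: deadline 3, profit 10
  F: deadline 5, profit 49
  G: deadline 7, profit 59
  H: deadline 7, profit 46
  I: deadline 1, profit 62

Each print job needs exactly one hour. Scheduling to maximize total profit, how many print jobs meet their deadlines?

Profit order: I=62 G=59 C=52 F=49 H=46 B=36 D=16 A=14 E=10
Assign: I→slot 1, G→slot 7, C skipped, F→slot 5, H→slot 6, B→slot 2, D→slot 8, A→slot 4, E→slot 3.
Slots: [1:I] [2:B] [3:E] [4:A] [5:F] [6:H] [7:G] [8:D]
8 of 9 scheduled.

8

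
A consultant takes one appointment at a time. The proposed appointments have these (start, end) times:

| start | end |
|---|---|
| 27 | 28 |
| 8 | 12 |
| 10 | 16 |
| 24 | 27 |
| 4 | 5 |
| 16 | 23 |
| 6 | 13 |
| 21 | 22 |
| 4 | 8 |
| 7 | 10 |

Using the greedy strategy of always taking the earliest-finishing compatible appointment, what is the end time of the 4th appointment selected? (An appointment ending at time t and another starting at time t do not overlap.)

22

Order by finish time; keep every interval that doesn't clash with the previous kept one.
Sorted by end: (4,5)  (4,8)  (7,10)  (8,12)  (6,13)  (10,16)  (21,22)  (16,23)  (24,27)  (27,28)
take (4,5); take (7,10); skip (6,13); take (10,16); take (21,22); take (24,27); take (27,28).
Selected: (4,5) (7,10) (10,16) (21,22) (24,27) (27,28)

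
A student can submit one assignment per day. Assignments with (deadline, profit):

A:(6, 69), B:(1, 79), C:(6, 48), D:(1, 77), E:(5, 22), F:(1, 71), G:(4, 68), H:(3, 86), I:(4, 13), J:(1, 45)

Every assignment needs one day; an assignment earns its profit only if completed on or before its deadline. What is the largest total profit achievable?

Take jobs in profit order; each goes to the latest open slot no later than its deadline.
By profit: H(d3,86), B(d1,79), D(d1,77), F(d1,71), A(d6,69), G(d4,68), C(d6,48), J(d1,45), E(d5,22), I(d4,13)
H→slot 3; B→slot 1; D skipped; F skipped; A→slot 6; G→slot 4; C→slot 5; J skipped; E→slot 2; I skipped.
Profit = 79 + 22 + 86 + 68 + 48 + 69 = 372

372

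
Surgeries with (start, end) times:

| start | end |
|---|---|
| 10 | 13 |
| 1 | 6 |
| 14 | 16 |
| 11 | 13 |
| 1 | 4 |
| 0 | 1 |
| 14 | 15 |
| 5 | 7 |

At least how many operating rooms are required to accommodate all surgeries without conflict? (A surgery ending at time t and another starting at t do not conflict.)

2

starts: [0, 1, 1, 5, 10, 11, 14, 14]
ends:   [1, 4, 6, 7, 13, 13, 15, 16]
s0→1 e1→0 s1→1 s1→2  — peak 2.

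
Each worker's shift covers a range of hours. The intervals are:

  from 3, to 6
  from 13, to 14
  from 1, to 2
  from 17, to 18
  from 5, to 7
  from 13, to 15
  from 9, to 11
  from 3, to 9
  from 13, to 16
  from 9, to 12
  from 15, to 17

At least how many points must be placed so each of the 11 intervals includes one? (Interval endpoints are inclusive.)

By right end: [1,2]  [3,6]  [5,7]  [3,9]  [9,11]  [9,12]  [13,14]  [13,15]  [13,16]  [15,17]  [17,18]
[1,2] uncovered → point at 2; [3,6] uncovered → point at 6; [9,11] uncovered → point at 11; [13,14] uncovered → point at 14; [15,17] uncovered → point at 17.
Points: 2, 6, 11, 14, 17 (5 total).

5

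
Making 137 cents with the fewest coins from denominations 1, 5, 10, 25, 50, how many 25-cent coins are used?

137 − 2×50→37 − 1×25→12 − 1×10→2 − 2×1→0
Count of 25: 1

1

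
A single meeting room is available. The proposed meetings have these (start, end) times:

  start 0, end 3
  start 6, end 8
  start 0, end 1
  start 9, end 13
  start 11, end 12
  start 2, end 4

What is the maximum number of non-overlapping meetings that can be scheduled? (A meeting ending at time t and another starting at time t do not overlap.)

4

Sorted by end: (0,1)  (0,3)  (2,4)  (6,8)  (11,12)  (9,13)
take (0,1); skip (0,3); take (2,4); take (6,8); take (11,12).
Selected 4 meetings.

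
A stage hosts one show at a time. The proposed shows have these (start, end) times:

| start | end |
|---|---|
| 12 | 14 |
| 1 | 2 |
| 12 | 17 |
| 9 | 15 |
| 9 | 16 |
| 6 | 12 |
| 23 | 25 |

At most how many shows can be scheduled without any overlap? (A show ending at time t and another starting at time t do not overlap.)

Order by finish time; keep every interval that doesn't clash with the previous kept one.
Sorted by end: (1,2)  (6,12)  (12,14)  (9,15)  (9,16)  (12,17)  (23,25)
take (1,2); take (6,12); take (12,14); skip (9,15); take (23,25).
Selected 4 shows.

4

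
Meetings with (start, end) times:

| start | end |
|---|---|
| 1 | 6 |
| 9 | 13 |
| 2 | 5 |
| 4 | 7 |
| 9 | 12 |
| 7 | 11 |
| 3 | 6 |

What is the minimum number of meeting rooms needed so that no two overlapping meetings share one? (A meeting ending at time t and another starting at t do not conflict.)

starts: [1, 2, 3, 4, 7, 9, 9]
ends:   [5, 6, 6, 7, 11, 12, 13]
s1→1 s2→2 s3→3 s4→4  — peak 4.

4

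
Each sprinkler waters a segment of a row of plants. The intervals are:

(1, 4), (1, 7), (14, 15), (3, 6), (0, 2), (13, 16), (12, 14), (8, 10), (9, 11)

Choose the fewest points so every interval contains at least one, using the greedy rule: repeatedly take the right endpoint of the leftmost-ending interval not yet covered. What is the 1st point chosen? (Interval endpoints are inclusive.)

Sort by right endpoint; whenever an interval is uncovered, place a point at its right end.
By right end: [0,2]  [1,4]  [3,6]  [1,7]  [8,10]  [9,11]  [12,14]  [14,15]  [13,16]
[0,2] uncovered → point at 2; [3,6] uncovered → point at 6; [8,10] uncovered → point at 10; [12,14] uncovered → point at 14.
Points: 2, 6, 10, 14 (4 total).

2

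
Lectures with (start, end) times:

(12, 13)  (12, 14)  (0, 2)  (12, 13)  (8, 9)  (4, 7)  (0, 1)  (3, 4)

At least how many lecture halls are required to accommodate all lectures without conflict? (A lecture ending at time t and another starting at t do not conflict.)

3

Events (time:±→running): 0:+→1 0:+→2 1:-→1 2:-→0 3:+→1 4:-→0 4:+→1 7:-→0 8:+→1 9:-→0 12:+→1 12:+→2 12:+→3 … peak 3.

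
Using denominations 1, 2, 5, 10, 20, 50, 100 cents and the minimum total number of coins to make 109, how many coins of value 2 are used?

Use the largest denomination that fits, subtract, and repeat.
109 = 1×100 + 1×5 + 2×2
Count of 2: 2

2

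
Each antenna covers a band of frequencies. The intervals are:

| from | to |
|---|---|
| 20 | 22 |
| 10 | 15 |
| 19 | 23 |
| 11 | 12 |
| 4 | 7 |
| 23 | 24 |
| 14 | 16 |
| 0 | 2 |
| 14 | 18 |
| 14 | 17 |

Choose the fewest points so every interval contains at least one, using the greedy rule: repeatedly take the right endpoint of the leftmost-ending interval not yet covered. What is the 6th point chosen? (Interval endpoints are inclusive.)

By right end: [0,2]  [4,7]  [11,12]  [10,15]  [14,16]  [14,17]  [14,18]  [20,22]  [19,23]  [23,24]
[0,2] uncovered → point at 2; [4,7] uncovered → point at 7; [11,12] uncovered → point at 12; [14,16] uncovered → point at 16; [20,22] uncovered → point at 22; [23,24] uncovered → point at 24.
Points: 2, 7, 12, 16, 22, 24 (6 total).

24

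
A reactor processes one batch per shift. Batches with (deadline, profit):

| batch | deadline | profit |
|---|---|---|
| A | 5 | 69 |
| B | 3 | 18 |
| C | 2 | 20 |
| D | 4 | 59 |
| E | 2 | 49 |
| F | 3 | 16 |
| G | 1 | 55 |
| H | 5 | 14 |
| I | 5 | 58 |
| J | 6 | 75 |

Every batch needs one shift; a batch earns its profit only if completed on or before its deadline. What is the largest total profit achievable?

By profit: J(d6,75), A(d5,69), D(d4,59), I(d5,58), G(d1,55), E(d2,49), C(d2,20), B(d3,18), F(d3,16), H(d5,14)
J→slot 6; A→slot 5; D→slot 4; I→slot 3; G→slot 1; E→slot 2; C skipped; B skipped; F skipped; H skipped.
Profit = 55 + 49 + 58 + 59 + 69 + 75 = 365

365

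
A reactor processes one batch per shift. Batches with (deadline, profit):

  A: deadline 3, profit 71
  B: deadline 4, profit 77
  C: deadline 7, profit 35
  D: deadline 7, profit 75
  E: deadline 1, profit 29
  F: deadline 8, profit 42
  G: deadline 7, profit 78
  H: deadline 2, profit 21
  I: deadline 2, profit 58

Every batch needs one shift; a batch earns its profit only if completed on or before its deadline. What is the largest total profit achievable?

465

Sort by profit descending; place each in the latest free slot ≤ its deadline.
Profit order: G=78 B=77 D=75 A=71 I=58 F=42 C=35 E=29 H=21
Assign: G→slot 7, B→slot 4, D→slot 6, A→slot 3, I→slot 2, F→slot 8, C→slot 5, E→slot 1, H skipped.
Slots: [1:E] [2:I] [3:A] [4:B] [5:C] [6:D] [7:G] [8:F]
Profit = 29 + 58 + 71 + 77 + 35 + 75 + 78 + 42 = 465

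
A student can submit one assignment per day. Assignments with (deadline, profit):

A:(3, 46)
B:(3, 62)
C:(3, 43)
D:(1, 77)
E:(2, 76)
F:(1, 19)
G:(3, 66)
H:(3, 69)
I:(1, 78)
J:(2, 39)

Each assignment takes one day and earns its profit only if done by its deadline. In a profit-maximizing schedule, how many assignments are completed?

3

Sort by profit descending; place each in the latest free slot ≤ its deadline.
By profit: I(d1,78), D(d1,77), E(d2,76), H(d3,69), G(d3,66), B(d3,62), A(d3,46), C(d3,43), J(d2,39), F(d1,19)
I→slot 1; D skipped; E→slot 2; H→slot 3; G skipped; B skipped; A skipped; C skipped; J skipped; F skipped.
3 of 10 scheduled.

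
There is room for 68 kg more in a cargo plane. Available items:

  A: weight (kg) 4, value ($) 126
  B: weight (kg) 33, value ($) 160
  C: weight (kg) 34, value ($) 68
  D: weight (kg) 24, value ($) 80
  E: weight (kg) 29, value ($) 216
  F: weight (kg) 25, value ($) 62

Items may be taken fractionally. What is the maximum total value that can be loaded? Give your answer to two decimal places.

Sort by value per unit weight and fill in that order.
Ratios (sorted): A 31.50, E 7.45, B 4.85, D 3.33, F 2.48, C 2.00
take A (4 @ 126); take E (29 @ 216); take B (33 @ 160); take 2/24 of D → 6.67. Capacity used 68/68.
Total value = 508.67

508.67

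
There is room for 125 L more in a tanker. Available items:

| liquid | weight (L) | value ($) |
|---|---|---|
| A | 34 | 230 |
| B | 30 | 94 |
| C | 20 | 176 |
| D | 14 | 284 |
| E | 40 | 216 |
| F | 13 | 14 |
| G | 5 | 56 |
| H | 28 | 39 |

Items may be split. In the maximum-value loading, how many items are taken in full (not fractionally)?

Sort by value per unit weight and fill in that order.
Ratios (sorted): D 20.29, G 11.20, C 8.80, A 6.76, E 5.40, B 3.13, H 1.39, F 1.08
take D (14 @ 284); take G (5 @ 56); take C (20 @ 176); take A (34 @ 230); take E (40 @ 216); take 12/30 of B → 37.60. Capacity used 125/125.
5 item(s) taken whole; one partial (take 12/30 of B).

5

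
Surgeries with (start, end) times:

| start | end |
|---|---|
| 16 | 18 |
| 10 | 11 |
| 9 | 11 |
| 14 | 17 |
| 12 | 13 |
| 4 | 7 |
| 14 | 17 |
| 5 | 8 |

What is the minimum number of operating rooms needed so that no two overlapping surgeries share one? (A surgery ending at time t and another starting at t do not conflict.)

Count concurrent intervals with a sweep; the peak is the room count.
starts: [4, 5, 9, 10, 12, 14, 14, 16]
ends:   [7, 8, 11, 11, 13, 17, 17, 18]
s4→1 s5→2 e7→1 e8→0 s9→1 s10→2 e11→1 e11→0 s12→1 e13→0 s14→1 s14→2 s16→3  — peak 3.

3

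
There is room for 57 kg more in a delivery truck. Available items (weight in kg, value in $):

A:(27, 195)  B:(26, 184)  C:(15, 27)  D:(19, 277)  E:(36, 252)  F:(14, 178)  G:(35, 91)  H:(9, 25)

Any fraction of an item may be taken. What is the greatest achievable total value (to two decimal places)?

Sort by value per unit weight and fill in that order.
Order: D (277/19=14.58) > F (178/14=12.71) > A (195/27=7.22) > B (184/26=7.08) > E (252/36=7.00) > H (25/9=2.78) > G (91/35=2.60) > C (27/15=1.80)
Fill: take D (19 @ 277) → take F (14 @ 178) → take 24/27 of A → 173.33; 57/57 used.
Total value = 628.33

628.33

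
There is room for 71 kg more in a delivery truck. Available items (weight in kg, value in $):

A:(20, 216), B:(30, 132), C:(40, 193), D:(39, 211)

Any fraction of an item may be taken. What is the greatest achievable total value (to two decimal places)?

484.90

Sort by value per unit weight and fill in that order.
Order: A (216/20=10.80) > D (211/39=5.41) > C (193/40=4.83) > B (132/30=4.40)
Fill: take A (20 @ 216) → take D (39 @ 211) → take 12/40 of C → 57.90; 71/71 used.
Total value = 484.90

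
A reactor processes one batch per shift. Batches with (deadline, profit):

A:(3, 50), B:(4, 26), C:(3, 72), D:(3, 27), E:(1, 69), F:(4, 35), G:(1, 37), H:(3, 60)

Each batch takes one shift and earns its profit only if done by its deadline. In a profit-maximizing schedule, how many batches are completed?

Sort by profit descending; place each in the latest free slot ≤ its deadline.
By profit: C(d3,72), E(d1,69), H(d3,60), A(d3,50), G(d1,37), F(d4,35), D(d3,27), B(d4,26)
C→slot 3; E→slot 1; H→slot 2; A skipped; G skipped; F→slot 4; D skipped; B skipped.
4 of 8 scheduled.

4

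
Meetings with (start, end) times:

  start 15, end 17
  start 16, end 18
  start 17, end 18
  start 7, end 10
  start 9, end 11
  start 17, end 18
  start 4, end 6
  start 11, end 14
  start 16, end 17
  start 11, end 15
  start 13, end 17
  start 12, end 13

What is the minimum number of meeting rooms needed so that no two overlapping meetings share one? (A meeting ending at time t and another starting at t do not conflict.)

Count concurrent intervals with a sweep; the peak is the room count.
starts: [4, 7, 9, 11, 11, 12, 13, 15, 16, 16, 17, 17]
ends:   [6, 10, 11, 13, 14, 15, 17, 17, 17, 18, 18, 18]
s4→1 e6→0 s7→1 s9→2 e10→1 e11→0 s11→1 s11→2 s12→3 e13→2 s13→3 e14→2 e15→1 s15→2 s16→3 s16→4  — peak 4.

4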